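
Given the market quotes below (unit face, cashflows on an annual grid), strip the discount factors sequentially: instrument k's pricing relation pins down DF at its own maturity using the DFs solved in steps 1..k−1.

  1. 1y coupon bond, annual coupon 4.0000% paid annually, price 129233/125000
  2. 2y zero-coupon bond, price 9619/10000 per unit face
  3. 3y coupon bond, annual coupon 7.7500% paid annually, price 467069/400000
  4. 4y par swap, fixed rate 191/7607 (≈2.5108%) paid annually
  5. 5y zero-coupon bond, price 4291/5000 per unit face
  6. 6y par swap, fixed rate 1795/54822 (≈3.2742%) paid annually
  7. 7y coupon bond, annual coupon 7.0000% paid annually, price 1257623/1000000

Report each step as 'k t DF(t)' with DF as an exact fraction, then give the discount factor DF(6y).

1 1 9941/10000
2 2 9619/10000
3 3 943/1000
4 4 1809/2000
5 5 4291/5000
6 6 1641/2000
7 7 8167/10000
DF(6y) = 1641/2000 ≈ 0.820500

step 1 [1y] bond c/1=1/25: DF=(129233/125000 − 1/25·(0))/(1+1/25) = 9941/10000 ≈ 0.994100
step 2 [2y] zero: DF = P = 9619/10000 ≈ 0.961900
step 3 [3y] bond c/1=31/400: DF=(467069/400000 − 31/400·(0.994100+0.961900))/(1+31/400) = 943/1000 ≈ 0.943000
step 4 [4y] swap r/1=191/7607: DF=(1 − 191/7607·(0.994100+0.961900+0.943000))/(1+191/7607) = 1809/2000 ≈ 0.904500
step 5 [5y] zero: DF = P = 4291/5000 ≈ 0.858200
step 6 [6y] swap r/1=1795/54822: DF=(1 − 1795/54822·(0.994100+0.961900+0.943000+0.904500+0.858200))/(1+1795/54822) = 1641/2000 ≈ 0.820500
step 7 [7y] bond c/1=7/100: DF=(1257623/1000000 − 7/100·(0.994100+0.961900+0.943000+0.904500+0.858200+0.820500))/(1+7/100) = 8167/10000 ≈ 0.816700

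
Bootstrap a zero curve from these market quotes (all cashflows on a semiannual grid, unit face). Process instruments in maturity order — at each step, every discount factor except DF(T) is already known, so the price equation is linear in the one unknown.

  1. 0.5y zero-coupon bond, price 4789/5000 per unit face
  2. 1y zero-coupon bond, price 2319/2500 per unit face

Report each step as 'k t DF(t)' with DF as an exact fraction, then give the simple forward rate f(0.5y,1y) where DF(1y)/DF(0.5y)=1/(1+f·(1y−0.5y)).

1 1/2 4789/5000
2 1 2319/2500
f(0.5y,1y) = ((4789/5000)/(2319/2500) − 1)/(1/2) = 151/2319 ≈ 6.5114%

step 1 [0.5y] zero: DF = P = 4789/5000 ≈ 0.957800
step 2 [1y] zero: DF = P = 2319/2500 ≈ 0.927600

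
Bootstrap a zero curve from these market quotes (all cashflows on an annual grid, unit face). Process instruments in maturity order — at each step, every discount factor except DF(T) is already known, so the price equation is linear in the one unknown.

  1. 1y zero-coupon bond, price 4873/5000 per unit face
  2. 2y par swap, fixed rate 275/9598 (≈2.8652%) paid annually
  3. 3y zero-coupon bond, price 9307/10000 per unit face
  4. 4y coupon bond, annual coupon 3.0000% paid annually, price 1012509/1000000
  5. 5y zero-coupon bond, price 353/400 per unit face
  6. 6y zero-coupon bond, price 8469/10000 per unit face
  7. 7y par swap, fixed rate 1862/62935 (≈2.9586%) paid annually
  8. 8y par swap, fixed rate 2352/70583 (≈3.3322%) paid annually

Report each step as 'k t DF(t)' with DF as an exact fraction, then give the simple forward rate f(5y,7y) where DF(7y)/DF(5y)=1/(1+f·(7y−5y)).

1 1 4873/5000
2 2 189/200
3 3 9307/10000
4 4 9/10
5 5 353/400
6 6 8469/10000
7 7 4069/5000
8 8 478/625
f(5y,7y) = ((353/400)/(4069/5000) − 1)/(2) = 687/16276 ≈ 4.2209%

step 1 [1y] zero: DF = P = 4873/5000 ≈ 0.974600
step 2 [2y] swap r/1=275/9598: DF=(1 − 275/9598·(0.974600))/(1+275/9598) = 189/200 ≈ 0.945000
step 3 [3y] zero: DF = P = 9307/10000 ≈ 0.930700
step 4 [4y] bond c/1=3/100: DF=(1012509/1000000 − 3/100·(0.974600+0.945000+0.930700))/(1+3/100) = 9/10 ≈ 0.900000
step 5 [5y] zero: DF = P = 353/400 ≈ 0.882500
step 6 [6y] zero: DF = P = 8469/10000 ≈ 0.846900
step 7 [7y] swap r/1=1862/62935: DF=(1 − 1862/62935·(0.974600+0.945000+0.930700+0.900000+0.882500+0.846900))/(1+1862/62935) = 4069/5000 ≈ 0.813800
step 8 [8y] swap r/1=2352/70583: DF=(1 − 2352/70583·(0.974600+0.945000+0.930700+0.900000+0.882500+0.846900+0.813800))/(1+2352/70583) = 478/625 ≈ 0.764800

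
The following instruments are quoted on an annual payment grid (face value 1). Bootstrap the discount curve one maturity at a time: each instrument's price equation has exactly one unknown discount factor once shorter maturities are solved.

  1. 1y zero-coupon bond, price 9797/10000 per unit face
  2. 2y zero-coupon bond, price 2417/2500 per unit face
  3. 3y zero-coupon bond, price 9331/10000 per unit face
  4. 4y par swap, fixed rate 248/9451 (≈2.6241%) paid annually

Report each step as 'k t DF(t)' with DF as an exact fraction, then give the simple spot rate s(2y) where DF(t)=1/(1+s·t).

step 1 [1y] zero: DF = P = 9797/10000 ≈ 0.979700
step 2 [2y] zero: DF = P = 2417/2500 ≈ 0.966800
step 3 [3y] zero: DF = P = 9331/10000 ≈ 0.933100
step 4 [4y] swap r/1=248/9451: DF=(1 − 248/9451·(0.979700+0.966800+0.933100))/(1+248/9451) = 563/625 ≈ 0.900800

1 1 9797/10000
2 2 2417/2500
3 3 9331/10000
4 4 563/625
s(2y) = (1/(2417/2500) − 1)/(2) = 83/4834 ≈ 1.7170%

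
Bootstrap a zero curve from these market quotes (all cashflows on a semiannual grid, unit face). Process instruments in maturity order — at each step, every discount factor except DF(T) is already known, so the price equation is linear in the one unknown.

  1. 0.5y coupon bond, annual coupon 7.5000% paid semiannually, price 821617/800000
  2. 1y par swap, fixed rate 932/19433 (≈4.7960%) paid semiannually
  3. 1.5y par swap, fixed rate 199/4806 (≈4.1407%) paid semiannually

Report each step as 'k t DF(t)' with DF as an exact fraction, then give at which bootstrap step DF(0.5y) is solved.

1 1/2 9899/10000
2 1 4767/5000
3 3/2 9403/10000
DF(0.5y) is solved at step 1

step 1 [0.5y] bond c/2=3/80: DF=(821617/800000 − 3/80·(0))/(1+3/80) = 9899/10000 ≈ 0.989900
step 2 [1y] swap r/2=466/19433: DF=(1 − 466/19433·(0.989900))/(1+466/19433) = 4767/5000 ≈ 0.953400
step 3 [1.5y] swap r/2=199/9612: DF=(1 − 199/9612·(0.989900+0.953400))/(1+199/9612) = 9403/10000 ≈ 0.940300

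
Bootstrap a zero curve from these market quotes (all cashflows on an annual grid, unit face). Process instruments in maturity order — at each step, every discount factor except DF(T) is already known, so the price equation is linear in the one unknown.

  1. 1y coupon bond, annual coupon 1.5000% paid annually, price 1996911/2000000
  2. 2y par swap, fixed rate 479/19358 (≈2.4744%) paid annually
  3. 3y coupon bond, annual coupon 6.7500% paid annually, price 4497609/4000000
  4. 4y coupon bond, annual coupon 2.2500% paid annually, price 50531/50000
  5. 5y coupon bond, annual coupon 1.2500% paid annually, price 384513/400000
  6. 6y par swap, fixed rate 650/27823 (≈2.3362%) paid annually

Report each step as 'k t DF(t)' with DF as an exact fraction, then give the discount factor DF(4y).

1 1 9837/10000
2 2 9521/10000
3 3 9309/10000
4 4 9253/10000
5 5 4513/5000
6 6 87/100
DF(4y) = 9253/10000 ≈ 0.925300

step 1 [1y] bond c/1=3/200: DF=(1996911/2000000 − 3/200·(0))/(1+3/200) = 9837/10000 ≈ 0.983700
step 2 [2y] swap r/1=479/19358: DF=(1 − 479/19358·(0.983700))/(1+479/19358) = 9521/10000 ≈ 0.952100
step 3 [3y] bond c/1=27/400: DF=(4497609/4000000 − 27/400·(0.983700+0.952100))/(1+27/400) = 9309/10000 ≈ 0.930900
step 4 [4y] bond c/1=9/400: DF=(50531/50000 − 9/400·(0.983700+0.952100+0.930900))/(1+9/400) = 9253/10000 ≈ 0.925300
step 5 [5y] bond c/1=1/80: DF=(384513/400000 − 1/80·(0.983700+0.952100+0.930900+0.925300))/(1+1/80) = 4513/5000 ≈ 0.902600
step 6 [6y] swap r/1=650/27823: DF=(1 − 650/27823·(0.983700+0.952100+0.930900+0.925300+0.902600))/(1+650/27823) = 87/100 ≈ 0.870000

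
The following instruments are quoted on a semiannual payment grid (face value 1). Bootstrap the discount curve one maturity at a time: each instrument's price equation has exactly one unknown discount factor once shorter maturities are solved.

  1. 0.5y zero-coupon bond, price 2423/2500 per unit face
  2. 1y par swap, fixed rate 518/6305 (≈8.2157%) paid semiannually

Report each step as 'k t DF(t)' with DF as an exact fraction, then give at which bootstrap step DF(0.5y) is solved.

1 1/2 2423/2500
2 1 9223/10000
DF(0.5y) is solved at step 1

step 1 [0.5y] zero: DF = P = 2423/2500 ≈ 0.969200
step 2 [1y] swap r/2=259/6305: DF=(1 − 259/6305·(0.969200))/(1+259/6305) = 9223/10000 ≈ 0.922300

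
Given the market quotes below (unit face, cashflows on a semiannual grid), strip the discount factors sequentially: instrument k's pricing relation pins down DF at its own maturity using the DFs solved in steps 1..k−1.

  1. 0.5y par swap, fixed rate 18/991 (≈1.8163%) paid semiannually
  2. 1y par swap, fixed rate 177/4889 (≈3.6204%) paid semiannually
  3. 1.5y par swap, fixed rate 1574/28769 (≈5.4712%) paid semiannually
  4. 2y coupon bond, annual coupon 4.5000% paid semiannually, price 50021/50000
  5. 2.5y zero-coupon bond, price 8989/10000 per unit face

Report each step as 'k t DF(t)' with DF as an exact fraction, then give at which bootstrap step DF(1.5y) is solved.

step 1 [0.5y] swap r/2=9/991: DF=(1 − 9/991·(0))/(1+9/991) = 991/1000 ≈ 0.991000
step 2 [1y] swap r/2=177/9778: DF=(1 − 177/9778·(0.991000))/(1+177/9778) = 4823/5000 ≈ 0.964600
step 3 [1.5y] swap r/2=787/28769: DF=(1 − 787/28769·(0.991000+0.964600))/(1+787/28769) = 9213/10000 ≈ 0.921300
step 4 [2y] bond c/2=9/400: DF=(50021/50000 − 9/400·(0.991000+0.964600+0.921300))/(1+9/400) = 9151/10000 ≈ 0.915100
step 5 [2.5y] zero: DF = P = 8989/10000 ≈ 0.898900

1 1/2 991/1000
2 1 4823/5000
3 3/2 9213/10000
4 2 9151/10000
5 5/2 8989/10000
DF(1.5y) is solved at step 3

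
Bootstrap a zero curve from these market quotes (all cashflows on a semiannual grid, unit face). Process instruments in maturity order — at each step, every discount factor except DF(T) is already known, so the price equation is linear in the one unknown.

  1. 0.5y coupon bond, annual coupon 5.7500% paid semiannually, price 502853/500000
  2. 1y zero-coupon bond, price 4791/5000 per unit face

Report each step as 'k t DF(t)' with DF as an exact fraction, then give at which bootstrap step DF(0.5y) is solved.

1 1/2 611/625
2 1 4791/5000
DF(0.5y) is solved at step 1

step 1 [0.5y] bond c/2=23/800: DF=(502853/500000 − 23/800·(0))/(1+23/800) = 611/625 ≈ 0.977600
step 2 [1y] zero: DF = P = 4791/5000 ≈ 0.958200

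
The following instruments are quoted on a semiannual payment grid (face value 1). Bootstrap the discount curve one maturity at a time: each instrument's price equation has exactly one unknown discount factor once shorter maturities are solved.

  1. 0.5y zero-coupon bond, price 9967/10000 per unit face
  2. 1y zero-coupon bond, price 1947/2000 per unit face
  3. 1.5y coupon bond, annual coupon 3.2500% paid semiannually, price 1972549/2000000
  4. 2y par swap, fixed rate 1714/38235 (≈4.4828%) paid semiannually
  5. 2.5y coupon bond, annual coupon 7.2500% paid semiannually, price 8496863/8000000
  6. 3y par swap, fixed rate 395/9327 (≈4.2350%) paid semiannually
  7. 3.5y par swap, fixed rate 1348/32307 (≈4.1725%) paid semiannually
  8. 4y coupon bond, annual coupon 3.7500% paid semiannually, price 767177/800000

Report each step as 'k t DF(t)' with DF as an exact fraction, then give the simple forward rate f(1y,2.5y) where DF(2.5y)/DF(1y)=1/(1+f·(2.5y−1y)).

step 1 [0.5y] zero: DF = P = 9967/10000 ≈ 0.996700
step 2 [1y] zero: DF = P = 1947/2000 ≈ 0.973500
step 3 [1.5y] bond c/2=13/800: DF=(1972549/2000000 − 13/800·(0.996700+0.973500))/(1+13/800) = 939/1000 ≈ 0.939000
step 4 [2y] swap r/2=857/38235: DF=(1 − 857/38235·(0.996700+0.973500+0.939000))/(1+857/38235) = 9143/10000 ≈ 0.914300
step 5 [2.5y] bond c/2=29/800: DF=(8496863/8000000 − 29/800·(0.996700+0.973500+0.939000+0.914300))/(1+29/800) = 557/625 ≈ 0.891200
step 6 [3y] swap r/2=395/18654: DF=(1 − 395/18654·(0.996700+0.973500+0.939000+0.914300+0.891200))/(1+395/18654) = 1763/2000 ≈ 0.881500
step 7 [3.5y] swap r/2=674/32307: DF=(1 − 674/32307·(0.996700+0.973500+0.939000+0.914300+0.891200+0.881500))/(1+674/32307) = 2163/2500 ≈ 0.865200
step 8 [4y] bond c/2=3/160: DF=(767177/800000 − 3/160·(0.996700+0.973500+0.939000+0.914300+0.891200+0.881500+0.865200))/(1+3/160) = 514/625 ≈ 0.822400

1 1/2 9967/10000
2 1 1947/2000
3 3/2 939/1000
4 2 9143/10000
5 5/2 557/625
6 3 1763/2000
7 7/2 2163/2500
8 4 514/625
f(1y,2.5y) = ((1947/2000)/(557/625) − 1)/(3/2) = 823/13368 ≈ 6.1565%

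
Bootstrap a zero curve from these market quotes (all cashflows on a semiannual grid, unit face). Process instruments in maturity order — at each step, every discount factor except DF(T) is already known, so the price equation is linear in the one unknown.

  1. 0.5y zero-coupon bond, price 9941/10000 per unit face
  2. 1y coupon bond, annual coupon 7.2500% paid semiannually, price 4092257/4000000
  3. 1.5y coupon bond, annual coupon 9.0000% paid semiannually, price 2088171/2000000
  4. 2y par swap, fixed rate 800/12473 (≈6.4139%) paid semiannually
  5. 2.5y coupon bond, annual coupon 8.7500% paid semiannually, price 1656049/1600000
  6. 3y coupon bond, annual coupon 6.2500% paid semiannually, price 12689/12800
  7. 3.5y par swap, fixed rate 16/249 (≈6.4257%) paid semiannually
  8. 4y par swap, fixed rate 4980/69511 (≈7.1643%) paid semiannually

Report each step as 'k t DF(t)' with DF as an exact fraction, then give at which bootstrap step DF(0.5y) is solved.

1 1/2 9941/10000
2 1 381/400
3 3/2 9153/10000
4 2 22/25
5 5/2 2087/2500
6 3 4113/5000
7 7/2 1001/1250
8 4 751/1000
DF(0.5y) is solved at step 1

step 1 [0.5y] zero: DF = P = 9941/10000 ≈ 0.994100
step 2 [1y] bond c/2=29/800: DF=(4092257/4000000 − 29/800·(0.994100))/(1+29/800) = 381/400 ≈ 0.952500
step 3 [1.5y] bond c/2=9/200: DF=(2088171/2000000 − 9/200·(0.994100+0.952500))/(1+9/200) = 9153/10000 ≈ 0.915300
step 4 [2y] swap r/2=400/12473: DF=(1 − 400/12473·(0.994100+0.952500+0.915300))/(1+400/12473) = 22/25 ≈ 0.880000
step 5 [2.5y] bond c/2=7/160: DF=(1656049/1600000 − 7/160·(0.994100+0.952500+0.915300+0.880000))/(1+7/160) = 2087/2500 ≈ 0.834800
step 6 [3y] bond c/2=1/32: DF=(12689/12800 − 1/32·(0.994100+0.952500+0.915300+0.880000+0.834800))/(1+1/32) = 4113/5000 ≈ 0.822600
step 7 [3.5y] swap r/2=8/249: DF=(1 − 8/249·(0.994100+0.952500+0.915300+0.880000+0.834800+0.822600))/(1+8/249) = 1001/1250 ≈ 0.800800
step 8 [4y] swap r/2=2490/69511: DF=(1 − 2490/69511·(0.994100+0.952500+0.915300+0.880000+0.834800+0.822600+0.800800))/(1+2490/69511) = 751/1000 ≈ 0.751000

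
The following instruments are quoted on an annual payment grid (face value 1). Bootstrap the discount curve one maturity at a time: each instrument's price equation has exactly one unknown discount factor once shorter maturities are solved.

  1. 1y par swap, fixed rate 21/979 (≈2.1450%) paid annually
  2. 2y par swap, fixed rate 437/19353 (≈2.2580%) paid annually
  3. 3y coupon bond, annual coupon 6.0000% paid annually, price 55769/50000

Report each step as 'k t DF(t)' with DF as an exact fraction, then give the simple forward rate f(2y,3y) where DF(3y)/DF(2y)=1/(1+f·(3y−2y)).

step 1 [1y] swap r/1=21/979: DF=(1 − 21/979·(0))/(1+21/979) = 979/1000 ≈ 0.979000
step 2 [2y] swap r/1=437/19353: DF=(1 − 437/19353·(0.979000))/(1+437/19353) = 9563/10000 ≈ 0.956300
step 3 [3y] bond c/1=3/50: DF=(55769/50000 − 3/50·(0.979000+0.956300))/(1+3/50) = 9427/10000 ≈ 0.942700

1 1 979/1000
2 2 9563/10000
3 3 9427/10000
f(2y,3y) = ((9563/10000)/(9427/10000) − 1)/(1) = 136/9427 ≈ 1.4427%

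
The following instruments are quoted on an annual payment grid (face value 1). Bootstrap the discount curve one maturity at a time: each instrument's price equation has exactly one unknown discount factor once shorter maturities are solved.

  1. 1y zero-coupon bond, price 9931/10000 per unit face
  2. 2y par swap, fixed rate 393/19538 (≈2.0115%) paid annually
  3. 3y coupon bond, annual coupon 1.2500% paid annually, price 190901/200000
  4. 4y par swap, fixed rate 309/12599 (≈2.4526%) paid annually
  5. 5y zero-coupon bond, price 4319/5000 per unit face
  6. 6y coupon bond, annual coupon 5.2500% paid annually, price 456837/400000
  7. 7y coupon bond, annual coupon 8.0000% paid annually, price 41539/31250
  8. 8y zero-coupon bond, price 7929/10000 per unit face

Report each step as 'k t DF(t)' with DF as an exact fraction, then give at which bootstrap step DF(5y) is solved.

1 1 9931/10000
2 2 9607/10000
3 3 4593/5000
4 4 9073/10000
5 5 4319/5000
6 6 1707/2000
7 7 2059/2500
8 8 7929/10000
DF(5y) is solved at step 5

step 1 [1y] zero: DF = P = 9931/10000 ≈ 0.993100
step 2 [2y] swap r/1=393/19538: DF=(1 − 393/19538·(0.993100))/(1+393/19538) = 9607/10000 ≈ 0.960700
step 3 [3y] bond c/1=1/80: DF=(190901/200000 − 1/80·(0.993100+0.960700))/(1+1/80) = 4593/5000 ≈ 0.918600
step 4 [4y] swap r/1=309/12599: DF=(1 − 309/12599·(0.993100+0.960700+0.918600))/(1+309/12599) = 9073/10000 ≈ 0.907300
step 5 [5y] zero: DF = P = 4319/5000 ≈ 0.863800
step 6 [6y] bond c/1=21/400: DF=(456837/400000 − 21/400·(0.993100+0.960700+0.918600+0.907300+0.863800))/(1+21/400) = 1707/2000 ≈ 0.853500
step 7 [7y] bond c/1=2/25: DF=(41539/31250 − 2/25·(0.993100+0.960700+0.918600+0.907300+0.863800+0.853500))/(1+2/25) = 2059/2500 ≈ 0.823600
step 8 [8y] zero: DF = P = 7929/10000 ≈ 0.792900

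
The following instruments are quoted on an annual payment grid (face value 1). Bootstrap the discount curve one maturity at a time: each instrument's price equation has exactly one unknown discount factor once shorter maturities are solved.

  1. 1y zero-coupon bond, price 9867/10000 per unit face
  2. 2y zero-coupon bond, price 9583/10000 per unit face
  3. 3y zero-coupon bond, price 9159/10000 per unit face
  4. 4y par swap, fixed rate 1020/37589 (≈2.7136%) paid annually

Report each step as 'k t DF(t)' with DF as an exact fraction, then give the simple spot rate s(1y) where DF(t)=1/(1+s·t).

1 1 9867/10000
2 2 9583/10000
3 3 9159/10000
4 4 449/500
s(1y) = (1/(9867/10000) − 1)/(1) = 133/9867 ≈ 1.3479%

step 1 [1y] zero: DF = P = 9867/10000 ≈ 0.986700
step 2 [2y] zero: DF = P = 9583/10000 ≈ 0.958300
step 3 [3y] zero: DF = P = 9159/10000 ≈ 0.915900
step 4 [4y] swap r/1=1020/37589: DF=(1 − 1020/37589·(0.986700+0.958300+0.915900))/(1+1020/37589) = 449/500 ≈ 0.898000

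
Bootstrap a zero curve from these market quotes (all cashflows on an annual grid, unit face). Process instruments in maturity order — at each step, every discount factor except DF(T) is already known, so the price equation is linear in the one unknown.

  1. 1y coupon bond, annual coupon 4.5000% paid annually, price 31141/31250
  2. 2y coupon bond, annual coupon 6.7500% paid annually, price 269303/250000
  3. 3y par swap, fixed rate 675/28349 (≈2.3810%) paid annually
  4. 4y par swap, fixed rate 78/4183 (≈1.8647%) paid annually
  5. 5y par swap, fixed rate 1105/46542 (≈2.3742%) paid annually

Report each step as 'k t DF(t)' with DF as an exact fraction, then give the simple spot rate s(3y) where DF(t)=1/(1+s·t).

step 1 [1y] bond c/1=9/200: DF=(31141/31250 − 9/200·(0))/(1+9/200) = 596/625 ≈ 0.953600
step 2 [2y] bond c/1=27/400: DF=(269303/250000 − 27/400·(0.953600))/(1+27/400) = 593/625 ≈ 0.948800
step 3 [3y] swap r/1=675/28349: DF=(1 − 675/28349·(0.953600+0.948800))/(1+675/28349) = 373/400 ≈ 0.932500
step 4 [4y] swap r/1=78/4183: DF=(1 − 78/4183·(0.953600+0.948800+0.932500))/(1+78/4183) = 4649/5000 ≈ 0.929800
step 5 [5y] swap r/1=1105/46542: DF=(1 − 1105/46542·(0.953600+0.948800+0.932500+0.929800))/(1+1105/46542) = 1779/2000 ≈ 0.889500

1 1 596/625
2 2 593/625
3 3 373/400
4 4 4649/5000
5 5 1779/2000
s(3y) = (1/(373/400) − 1)/(3) = 9/373 ≈ 2.4129%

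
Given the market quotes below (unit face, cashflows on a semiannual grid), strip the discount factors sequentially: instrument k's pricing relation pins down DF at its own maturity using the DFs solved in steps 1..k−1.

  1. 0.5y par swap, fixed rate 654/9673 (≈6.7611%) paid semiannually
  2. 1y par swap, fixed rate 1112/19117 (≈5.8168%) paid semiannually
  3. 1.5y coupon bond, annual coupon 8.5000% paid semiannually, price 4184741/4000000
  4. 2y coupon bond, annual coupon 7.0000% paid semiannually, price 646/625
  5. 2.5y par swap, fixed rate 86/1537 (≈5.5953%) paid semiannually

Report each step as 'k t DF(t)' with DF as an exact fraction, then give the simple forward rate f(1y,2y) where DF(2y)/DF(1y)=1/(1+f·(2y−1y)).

1 1/2 9673/10000
2 1 2361/2500
3 3/2 1157/1250
4 2 9027/10000
5 5/2 871/1000
f(1y,2y) = ((2361/2500)/(9027/10000) − 1)/(1) = 139/3009 ≈ 4.6195%

step 1 [0.5y] swap r/2=327/9673: DF=(1 − 327/9673·(0))/(1+327/9673) = 9673/10000 ≈ 0.967300
step 2 [1y] swap r/2=556/19117: DF=(1 − 556/19117·(0.967300))/(1+556/19117) = 2361/2500 ≈ 0.944400
step 3 [1.5y] bond c/2=17/400: DF=(4184741/4000000 − 17/400·(0.967300+0.944400))/(1+17/400) = 1157/1250 ≈ 0.925600
step 4 [2y] bond c/2=7/200: DF=(646/625 − 7/200·(0.967300+0.944400+0.925600))/(1+7/200) = 9027/10000 ≈ 0.902700
step 5 [2.5y] swap r/2=43/1537: DF=(1 − 43/1537·(0.967300+0.944400+0.925600+0.902700))/(1+43/1537) = 871/1000 ≈ 0.871000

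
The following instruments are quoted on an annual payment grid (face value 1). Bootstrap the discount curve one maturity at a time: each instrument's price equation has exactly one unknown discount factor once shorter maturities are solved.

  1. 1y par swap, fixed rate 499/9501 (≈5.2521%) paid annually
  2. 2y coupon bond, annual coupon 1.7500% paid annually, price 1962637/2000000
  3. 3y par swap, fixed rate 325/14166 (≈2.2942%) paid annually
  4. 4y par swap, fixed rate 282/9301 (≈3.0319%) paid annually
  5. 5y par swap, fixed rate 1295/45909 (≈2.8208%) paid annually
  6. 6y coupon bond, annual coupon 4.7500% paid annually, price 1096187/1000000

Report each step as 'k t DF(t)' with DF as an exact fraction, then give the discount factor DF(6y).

step 1 [1y] swap r/1=499/9501: DF=(1 − 499/9501·(0))/(1+499/9501) = 9501/10000 ≈ 0.950100
step 2 [2y] bond c/1=7/400: DF=(1962637/2000000 − 7/400·(0.950100))/(1+7/400) = 9481/10000 ≈ 0.948100
step 3 [3y] swap r/1=325/14166: DF=(1 − 325/14166·(0.950100+0.948100))/(1+325/14166) = 187/200 ≈ 0.935000
step 4 [4y] swap r/1=282/9301: DF=(1 − 282/9301·(0.950100+0.948100+0.935000))/(1+282/9301) = 1109/1250 ≈ 0.887200
step 5 [5y] swap r/1=1295/45909: DF=(1 − 1295/45909·(0.950100+0.948100+0.935000+0.887200))/(1+1295/45909) = 1741/2000 ≈ 0.870500
step 6 [6y] bond c/1=19/400: DF=(1096187/1000000 − 19/400·(0.950100+0.948100+0.935000+0.887200+0.870500))/(1+19/400) = 8383/10000 ≈ 0.838300

1 1 9501/10000
2 2 9481/10000
3 3 187/200
4 4 1109/1250
5 5 1741/2000
6 6 8383/10000
DF(6y) = 8383/10000 ≈ 0.838300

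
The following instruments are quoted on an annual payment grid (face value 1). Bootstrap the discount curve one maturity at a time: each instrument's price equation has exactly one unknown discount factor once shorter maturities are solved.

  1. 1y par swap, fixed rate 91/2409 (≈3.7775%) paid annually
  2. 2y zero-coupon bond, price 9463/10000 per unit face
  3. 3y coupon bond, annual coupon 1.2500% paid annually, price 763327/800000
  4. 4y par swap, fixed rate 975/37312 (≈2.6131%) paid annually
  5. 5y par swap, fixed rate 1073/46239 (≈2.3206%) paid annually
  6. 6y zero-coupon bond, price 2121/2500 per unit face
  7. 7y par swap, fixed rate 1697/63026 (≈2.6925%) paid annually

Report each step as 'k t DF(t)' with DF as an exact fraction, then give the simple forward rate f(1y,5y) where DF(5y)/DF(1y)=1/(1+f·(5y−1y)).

step 1 [1y] swap r/1=91/2409: DF=(1 − 91/2409·(0))/(1+91/2409) = 2409/2500 ≈ 0.963600
step 2 [2y] zero: DF = P = 9463/10000 ≈ 0.946300
step 3 [3y] bond c/1=1/80: DF=(763327/800000 − 1/80·(0.963600+0.946300))/(1+1/80) = 2297/2500 ≈ 0.918800
step 4 [4y] swap r/1=975/37312: DF=(1 − 975/37312·(0.963600+0.946300+0.918800))/(1+975/37312) = 361/400 ≈ 0.902500
step 5 [5y] swap r/1=1073/46239: DF=(1 − 1073/46239·(0.963600+0.946300+0.918800+0.902500))/(1+1073/46239) = 8927/10000 ≈ 0.892700
step 6 [6y] zero: DF = P = 2121/2500 ≈ 0.848400
step 7 [7y] swap r/1=1697/63026: DF=(1 − 1697/63026·(0.963600+0.946300+0.918800+0.902500+0.892700+0.848400))/(1+1697/63026) = 8303/10000 ≈ 0.830300

1 1 2409/2500
2 2 9463/10000
3 3 2297/2500
4 4 361/400
5 5 8927/10000
6 6 2121/2500
7 7 8303/10000
f(1y,5y) = ((2409/2500)/(8927/10000) − 1)/(4) = 709/35708 ≈ 1.9855%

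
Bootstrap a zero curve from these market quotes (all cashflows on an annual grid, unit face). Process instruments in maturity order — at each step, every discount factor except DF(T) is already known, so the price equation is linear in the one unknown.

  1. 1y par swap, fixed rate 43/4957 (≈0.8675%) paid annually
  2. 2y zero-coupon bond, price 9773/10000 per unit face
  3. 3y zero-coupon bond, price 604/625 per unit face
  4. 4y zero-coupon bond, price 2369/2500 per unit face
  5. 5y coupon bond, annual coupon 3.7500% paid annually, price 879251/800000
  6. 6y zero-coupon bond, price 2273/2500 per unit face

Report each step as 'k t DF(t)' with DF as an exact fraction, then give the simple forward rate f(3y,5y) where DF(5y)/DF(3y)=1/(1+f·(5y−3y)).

1 1 4957/5000
2 2 9773/10000
3 3 604/625
4 4 2369/2500
5 5 919/1000
6 6 2273/2500
f(3y,5y) = ((604/625)/(919/1000) − 1)/(2) = 237/9190 ≈ 2.5789%

step 1 [1y] swap r/1=43/4957: DF=(1 − 43/4957·(0))/(1+43/4957) = 4957/5000 ≈ 0.991400
step 2 [2y] zero: DF = P = 9773/10000 ≈ 0.977300
step 3 [3y] zero: DF = P = 604/625 ≈ 0.966400
step 4 [4y] zero: DF = P = 2369/2500 ≈ 0.947600
step 5 [5y] bond c/1=3/80: DF=(879251/800000 − 3/80·(0.991400+0.977300+0.966400+0.947600))/(1+3/80) = 919/1000 ≈ 0.919000
step 6 [6y] zero: DF = P = 2273/2500 ≈ 0.909200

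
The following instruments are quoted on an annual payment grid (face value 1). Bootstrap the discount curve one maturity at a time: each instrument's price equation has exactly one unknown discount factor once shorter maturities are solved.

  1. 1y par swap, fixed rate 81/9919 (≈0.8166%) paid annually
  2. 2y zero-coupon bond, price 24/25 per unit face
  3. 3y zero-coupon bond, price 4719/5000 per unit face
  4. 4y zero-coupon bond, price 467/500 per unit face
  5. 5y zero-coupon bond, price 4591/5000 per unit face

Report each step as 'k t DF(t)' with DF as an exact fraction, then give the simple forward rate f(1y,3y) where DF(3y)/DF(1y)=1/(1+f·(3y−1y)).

step 1 [1y] swap r/1=81/9919: DF=(1 − 81/9919·(0))/(1+81/9919) = 9919/10000 ≈ 0.991900
step 2 [2y] zero: DF = P = 24/25 ≈ 0.960000
step 3 [3y] zero: DF = P = 4719/5000 ≈ 0.943800
step 4 [4y] zero: DF = P = 467/500 ≈ 0.934000
step 5 [5y] zero: DF = P = 4591/5000 ≈ 0.918200

1 1 9919/10000
2 2 24/25
3 3 4719/5000
4 4 467/500
5 5 4591/5000
f(1y,3y) = ((9919/10000)/(4719/5000) − 1)/(2) = 37/1452 ≈ 2.5482%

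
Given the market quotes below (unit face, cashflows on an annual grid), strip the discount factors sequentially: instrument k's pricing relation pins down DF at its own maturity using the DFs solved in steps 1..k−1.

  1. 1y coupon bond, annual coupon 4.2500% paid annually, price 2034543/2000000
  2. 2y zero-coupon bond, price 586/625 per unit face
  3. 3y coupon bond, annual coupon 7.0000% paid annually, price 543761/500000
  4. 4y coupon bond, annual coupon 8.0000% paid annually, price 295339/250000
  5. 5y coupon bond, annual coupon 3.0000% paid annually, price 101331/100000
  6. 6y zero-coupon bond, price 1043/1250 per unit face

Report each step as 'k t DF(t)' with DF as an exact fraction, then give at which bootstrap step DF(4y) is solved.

step 1 [1y] bond c/1=17/400: DF=(2034543/2000000 − 17/400·(0))/(1+17/400) = 4879/5000 ≈ 0.975800
step 2 [2y] zero: DF = P = 586/625 ≈ 0.937600
step 3 [3y] bond c/1=7/100: DF=(543761/500000 − 7/100·(0.975800+0.937600))/(1+7/100) = 557/625 ≈ 0.891200
step 4 [4y] bond c/1=2/25: DF=(295339/250000 − 2/25·(0.975800+0.937600+0.891200))/(1+2/25) = 8861/10000 ≈ 0.886100
step 5 [5y] bond c/1=3/100: DF=(101331/100000 − 3/100·(0.975800+0.937600+0.891200+0.886100))/(1+3/100) = 8763/10000 ≈ 0.876300
step 6 [6y] zero: DF = P = 1043/1250 ≈ 0.834400

1 1 4879/5000
2 2 586/625
3 3 557/625
4 4 8861/10000
5 5 8763/10000
6 6 1043/1250
DF(4y) is solved at step 4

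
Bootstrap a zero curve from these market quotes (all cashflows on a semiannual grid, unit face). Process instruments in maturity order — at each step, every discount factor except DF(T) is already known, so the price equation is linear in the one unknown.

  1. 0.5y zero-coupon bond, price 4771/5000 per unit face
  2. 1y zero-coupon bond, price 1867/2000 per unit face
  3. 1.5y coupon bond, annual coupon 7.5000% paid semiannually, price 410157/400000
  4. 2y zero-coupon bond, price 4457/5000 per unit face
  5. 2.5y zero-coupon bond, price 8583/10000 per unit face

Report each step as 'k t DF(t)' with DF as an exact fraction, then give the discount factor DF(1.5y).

step 1 [0.5y] zero: DF = P = 4771/5000 ≈ 0.954200
step 2 [1y] zero: DF = P = 1867/2000 ≈ 0.933500
step 3 [1.5y] bond c/2=3/80: DF=(410157/400000 − 3/80·(0.954200+0.933500))/(1+3/80) = 9201/10000 ≈ 0.920100
step 4 [2y] zero: DF = P = 4457/5000 ≈ 0.891400
step 5 [2.5y] zero: DF = P = 8583/10000 ≈ 0.858300

1 1/2 4771/5000
2 1 1867/2000
3 3/2 9201/10000
4 2 4457/5000
5 5/2 8583/10000
DF(1.5y) = 9201/10000 ≈ 0.920100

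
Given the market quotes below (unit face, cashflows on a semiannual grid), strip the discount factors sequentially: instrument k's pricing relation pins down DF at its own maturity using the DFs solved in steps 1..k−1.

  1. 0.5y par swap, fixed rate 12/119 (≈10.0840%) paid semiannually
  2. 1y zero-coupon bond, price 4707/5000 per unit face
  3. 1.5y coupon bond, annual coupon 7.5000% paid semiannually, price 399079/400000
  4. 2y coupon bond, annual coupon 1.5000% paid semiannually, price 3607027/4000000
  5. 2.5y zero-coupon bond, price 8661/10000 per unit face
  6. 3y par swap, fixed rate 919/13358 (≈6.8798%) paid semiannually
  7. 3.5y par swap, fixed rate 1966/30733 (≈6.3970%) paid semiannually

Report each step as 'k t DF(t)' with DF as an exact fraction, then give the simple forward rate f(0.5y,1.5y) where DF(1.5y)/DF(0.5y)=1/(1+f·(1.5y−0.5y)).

1 1/2 119/125
2 1 4707/5000
3 3/2 2233/2500
4 2 8743/10000
5 5/2 8661/10000
6 3 4081/5000
7 7/2 4017/5000
f(0.5y,1.5y) = ((119/125)/(2233/2500) − 1)/(1) = 21/319 ≈ 6.5831%

step 1 [0.5y] swap r/2=6/119: DF=(1 − 6/119·(0))/(1+6/119) = 119/125 ≈ 0.952000
step 2 [1y] zero: DF = P = 4707/5000 ≈ 0.941400
step 3 [1.5y] bond c/2=3/80: DF=(399079/400000 − 3/80·(0.952000+0.941400))/(1+3/80) = 2233/2500 ≈ 0.893200
step 4 [2y] bond c/2=3/400: DF=(3607027/4000000 − 3/400·(0.952000+0.941400+0.893200))/(1+3/400) = 8743/10000 ≈ 0.874300
step 5 [2.5y] zero: DF = P = 8661/10000 ≈ 0.866100
step 6 [3y] swap r/2=919/26716: DF=(1 − 919/26716·(0.952000+0.941400+0.893200+0.874300+0.866100))/(1+919/26716) = 4081/5000 ≈ 0.816200
step 7 [3.5y] swap r/2=983/30733: DF=(1 − 983/30733·(0.952000+0.941400+0.893200+0.874300+0.866100+0.816200))/(1+983/30733) = 4017/5000 ≈ 0.803400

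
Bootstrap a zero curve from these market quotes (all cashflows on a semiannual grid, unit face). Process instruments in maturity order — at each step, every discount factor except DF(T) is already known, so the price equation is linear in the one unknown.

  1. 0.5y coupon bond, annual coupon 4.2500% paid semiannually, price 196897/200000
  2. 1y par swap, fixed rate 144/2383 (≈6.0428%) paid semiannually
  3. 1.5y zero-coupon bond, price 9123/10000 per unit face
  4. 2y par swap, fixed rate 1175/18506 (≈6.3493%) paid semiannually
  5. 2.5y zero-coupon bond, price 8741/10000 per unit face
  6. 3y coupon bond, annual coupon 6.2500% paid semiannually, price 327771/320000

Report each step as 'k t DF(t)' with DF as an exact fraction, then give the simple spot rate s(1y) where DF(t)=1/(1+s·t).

1 1/2 241/250
2 1 589/625
3 3/2 9123/10000
4 2 353/400
5 5/2 8741/10000
6 3 4273/5000
s(1y) = (1/(589/625) − 1)/(1) = 36/589 ≈ 6.1121%

step 1 [0.5y] bond c/2=17/800: DF=(196897/200000 − 17/800·(0))/(1+17/800) = 241/250 ≈ 0.964000
step 2 [1y] swap r/2=72/2383: DF=(1 − 72/2383·(0.964000))/(1+72/2383) = 589/625 ≈ 0.942400
step 3 [1.5y] zero: DF = P = 9123/10000 ≈ 0.912300
step 4 [2y] swap r/2=1175/37012: DF=(1 − 1175/37012·(0.964000+0.942400+0.912300))/(1+1175/37012) = 353/400 ≈ 0.882500
step 5 [2.5y] zero: DF = P = 8741/10000 ≈ 0.874100
step 6 [3y] bond c/2=1/32: DF=(327771/320000 − 1/32·(0.964000+0.942400+0.912300+0.882500+0.874100))/(1+1/32) = 4273/5000 ≈ 0.854600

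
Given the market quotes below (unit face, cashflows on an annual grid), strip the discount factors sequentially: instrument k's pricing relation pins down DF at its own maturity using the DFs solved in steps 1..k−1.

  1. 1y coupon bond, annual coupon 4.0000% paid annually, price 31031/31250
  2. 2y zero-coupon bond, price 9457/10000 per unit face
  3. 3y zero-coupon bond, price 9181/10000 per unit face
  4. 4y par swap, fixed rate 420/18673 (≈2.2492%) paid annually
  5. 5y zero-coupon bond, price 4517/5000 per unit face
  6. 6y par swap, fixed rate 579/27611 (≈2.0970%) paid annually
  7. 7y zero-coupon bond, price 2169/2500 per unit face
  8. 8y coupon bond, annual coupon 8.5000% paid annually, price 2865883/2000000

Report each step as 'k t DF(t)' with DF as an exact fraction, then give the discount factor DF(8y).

step 1 [1y] bond c/1=1/25: DF=(31031/31250 − 1/25·(0))/(1+1/25) = 2387/2500 ≈ 0.954800
step 2 [2y] zero: DF = P = 9457/10000 ≈ 0.945700
step 3 [3y] zero: DF = P = 9181/10000 ≈ 0.918100
step 4 [4y] swap r/1=420/18673: DF=(1 − 420/18673·(0.954800+0.945700+0.918100))/(1+420/18673) = 229/250 ≈ 0.916000
step 5 [5y] zero: DF = P = 4517/5000 ≈ 0.903400
step 6 [6y] swap r/1=579/27611: DF=(1 − 579/27611·(0.954800+0.945700+0.918100+0.916000+0.903400))/(1+579/27611) = 4421/5000 ≈ 0.884200
step 7 [7y] zero: DF = P = 2169/2500 ≈ 0.867600
step 8 [8y] bond c/1=17/200: DF=(2865883/2000000 − 17/200·(0.954800+0.945700+0.918100+0.916000+0.903400+0.884200+0.867600))/(1+17/200) = 8201/10000 ≈ 0.820100

1 1 2387/2500
2 2 9457/10000
3 3 9181/10000
4 4 229/250
5 5 4517/5000
6 6 4421/5000
7 7 2169/2500
8 8 8201/10000
DF(8y) = 8201/10000 ≈ 0.820100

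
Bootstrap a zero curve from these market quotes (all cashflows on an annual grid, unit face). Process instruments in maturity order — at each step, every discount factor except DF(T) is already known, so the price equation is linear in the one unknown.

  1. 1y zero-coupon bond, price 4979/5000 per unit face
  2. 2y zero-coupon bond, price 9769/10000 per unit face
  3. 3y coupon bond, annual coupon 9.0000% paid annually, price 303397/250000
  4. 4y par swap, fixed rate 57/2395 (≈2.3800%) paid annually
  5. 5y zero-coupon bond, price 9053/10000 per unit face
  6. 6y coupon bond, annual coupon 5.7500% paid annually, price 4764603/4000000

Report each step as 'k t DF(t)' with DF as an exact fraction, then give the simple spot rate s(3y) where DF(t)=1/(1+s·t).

step 1 [1y] zero: DF = P = 4979/5000 ≈ 0.995800
step 2 [2y] zero: DF = P = 9769/10000 ≈ 0.976900
step 3 [3y] bond c/1=9/100: DF=(303397/250000 − 9/100·(0.995800+0.976900))/(1+9/100) = 1901/2000 ≈ 0.950500
step 4 [4y] swap r/1=57/2395: DF=(1 − 57/2395·(0.995800+0.976900+0.950500))/(1+57/2395) = 568/625 ≈ 0.908800
step 5 [5y] zero: DF = P = 9053/10000 ≈ 0.905300
step 6 [6y] bond c/1=23/400: DF=(4764603/4000000 − 23/400·(0.995800+0.976900+0.950500+0.908800+0.905300))/(1+23/400) = 543/625 ≈ 0.868800

1 1 4979/5000
2 2 9769/10000
3 3 1901/2000
4 4 568/625
5 5 9053/10000
6 6 543/625
s(3y) = (1/(1901/2000) − 1)/(3) = 33/1901 ≈ 1.7359%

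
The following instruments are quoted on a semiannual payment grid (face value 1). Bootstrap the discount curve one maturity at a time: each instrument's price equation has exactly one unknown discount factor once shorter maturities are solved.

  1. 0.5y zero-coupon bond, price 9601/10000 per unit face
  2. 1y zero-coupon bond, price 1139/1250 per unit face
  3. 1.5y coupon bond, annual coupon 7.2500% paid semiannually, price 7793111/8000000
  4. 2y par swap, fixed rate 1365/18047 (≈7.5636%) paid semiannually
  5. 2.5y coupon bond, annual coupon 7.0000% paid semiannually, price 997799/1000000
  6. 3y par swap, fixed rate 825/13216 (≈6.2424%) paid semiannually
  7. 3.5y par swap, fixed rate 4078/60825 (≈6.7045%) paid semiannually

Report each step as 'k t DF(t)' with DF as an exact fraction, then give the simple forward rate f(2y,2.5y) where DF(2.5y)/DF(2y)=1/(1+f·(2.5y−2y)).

1 1/2 9601/10000
2 1 1139/1250
3 3/2 4373/5000
4 2 1727/2000
5 5/2 421/500
6 3 167/200
7 7/2 7961/10000
f(2y,2.5y) = ((1727/2000)/(421/500) − 1)/(1/2) = 43/842 ≈ 5.1069%

step 1 [0.5y] zero: DF = P = 9601/10000 ≈ 0.960100
step 2 [1y] zero: DF = P = 1139/1250 ≈ 0.911200
step 3 [1.5y] bond c/2=29/800: DF=(7793111/8000000 − 29/800·(0.960100+0.911200))/(1+29/800) = 4373/5000 ≈ 0.874600
step 4 [2y] swap r/2=1365/36094: DF=(1 − 1365/36094·(0.960100+0.911200+0.874600))/(1+1365/36094) = 1727/2000 ≈ 0.863500
step 5 [2.5y] bond c/2=7/200: DF=(997799/1000000 − 7/200·(0.960100+0.911200+0.874600+0.863500))/(1+7/200) = 421/500 ≈ 0.842000
step 6 [3y] swap r/2=825/26432: DF=(1 − 825/26432·(0.960100+0.911200+0.874600+0.863500+0.842000))/(1+825/26432) = 167/200 ≈ 0.835000
step 7 [3.5y] swap r/2=2039/60825: DF=(1 − 2039/60825·(0.960100+0.911200+0.874600+0.863500+0.842000+0.835000))/(1+2039/60825) = 7961/10000 ≈ 0.796100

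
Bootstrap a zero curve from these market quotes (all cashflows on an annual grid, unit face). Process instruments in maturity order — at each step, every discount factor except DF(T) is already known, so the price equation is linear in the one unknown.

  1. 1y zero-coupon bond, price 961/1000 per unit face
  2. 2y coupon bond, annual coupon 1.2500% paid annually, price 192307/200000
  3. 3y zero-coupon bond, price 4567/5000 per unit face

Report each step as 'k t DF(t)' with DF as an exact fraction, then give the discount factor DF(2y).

1 1 961/1000
2 2 4689/5000
3 3 4567/5000
DF(2y) = 4689/5000 ≈ 0.937800

step 1 [1y] zero: DF = P = 961/1000 ≈ 0.961000
step 2 [2y] bond c/1=1/80: DF=(192307/200000 − 1/80·(0.961000))/(1+1/80) = 4689/5000 ≈ 0.937800
step 3 [3y] zero: DF = P = 4567/5000 ≈ 0.913400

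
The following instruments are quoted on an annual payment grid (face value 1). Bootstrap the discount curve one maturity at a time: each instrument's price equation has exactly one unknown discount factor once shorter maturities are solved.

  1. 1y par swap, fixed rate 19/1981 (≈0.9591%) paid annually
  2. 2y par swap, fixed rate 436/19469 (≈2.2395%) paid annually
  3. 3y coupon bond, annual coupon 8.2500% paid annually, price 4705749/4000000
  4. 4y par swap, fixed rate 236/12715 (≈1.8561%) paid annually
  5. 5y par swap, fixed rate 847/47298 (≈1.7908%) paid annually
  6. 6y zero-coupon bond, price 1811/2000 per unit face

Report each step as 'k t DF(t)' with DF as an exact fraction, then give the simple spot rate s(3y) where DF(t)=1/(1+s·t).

1 1 1981/2000
2 2 2391/2500
3 3 1173/1250
4 4 2323/2500
5 5 9153/10000
6 6 1811/2000
s(3y) = (1/(1173/1250) − 1)/(3) = 77/3519 ≈ 2.1881%

step 1 [1y] swap r/1=19/1981: DF=(1 − 19/1981·(0))/(1+19/1981) = 1981/2000 ≈ 0.990500
step 2 [2y] swap r/1=436/19469: DF=(1 − 436/19469·(0.990500))/(1+436/19469) = 2391/2500 ≈ 0.956400
step 3 [3y] bond c/1=33/400: DF=(4705749/4000000 − 33/400·(0.990500+0.956400))/(1+33/400) = 1173/1250 ≈ 0.938400
step 4 [4y] swap r/1=236/12715: DF=(1 − 236/12715·(0.990500+0.956400+0.938400))/(1+236/12715) = 2323/2500 ≈ 0.929200
step 5 [5y] swap r/1=847/47298: DF=(1 − 847/47298·(0.990500+0.956400+0.938400+0.929200))/(1+847/47298) = 9153/10000 ≈ 0.915300
step 6 [6y] zero: DF = P = 1811/2000 ≈ 0.905500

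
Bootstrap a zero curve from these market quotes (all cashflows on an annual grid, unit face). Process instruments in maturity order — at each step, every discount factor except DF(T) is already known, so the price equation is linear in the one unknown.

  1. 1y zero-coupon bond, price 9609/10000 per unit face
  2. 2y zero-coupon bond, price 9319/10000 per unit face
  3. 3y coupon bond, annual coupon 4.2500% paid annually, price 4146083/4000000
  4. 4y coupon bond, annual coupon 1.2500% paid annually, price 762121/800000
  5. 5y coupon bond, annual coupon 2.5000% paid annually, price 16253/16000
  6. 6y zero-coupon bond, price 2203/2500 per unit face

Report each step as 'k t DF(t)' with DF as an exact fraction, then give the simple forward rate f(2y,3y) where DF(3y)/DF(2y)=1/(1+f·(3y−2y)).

1 1 9609/10000
2 2 9319/10000
3 3 9171/10000
4 4 4531/5000
5 5 2251/2500
6 6 2203/2500
f(2y,3y) = ((9319/10000)/(9171/10000) − 1)/(1) = 148/9171 ≈ 1.6138%

step 1 [1y] zero: DF = P = 9609/10000 ≈ 0.960900
step 2 [2y] zero: DF = P = 9319/10000 ≈ 0.931900
step 3 [3y] bond c/1=17/400: DF=(4146083/4000000 − 17/400·(0.960900+0.931900))/(1+17/400) = 9171/10000 ≈ 0.917100
step 4 [4y] bond c/1=1/80: DF=(762121/800000 − 1/80·(0.960900+0.931900+0.917100))/(1+1/80) = 4531/5000 ≈ 0.906200
step 5 [5y] bond c/1=1/40: DF=(16253/16000 − 1/40·(0.960900+0.931900+0.917100+0.906200))/(1+1/40) = 2251/2500 ≈ 0.900400
step 6 [6y] zero: DF = P = 2203/2500 ≈ 0.881200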